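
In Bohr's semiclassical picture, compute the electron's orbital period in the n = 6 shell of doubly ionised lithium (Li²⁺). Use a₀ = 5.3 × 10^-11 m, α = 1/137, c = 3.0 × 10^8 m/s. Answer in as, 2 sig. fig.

r = n²a₀/Z = 6²·5.3 × 10^-11/3 = 6.4 × 10^-10 m
v = Zαc/n = 3·0.0073·3.0 × 10^8/6 = 1.1 × 10^6 m/s
T = 2πr/v = 3.6 × 10^-15 s = 3600 as

3600 as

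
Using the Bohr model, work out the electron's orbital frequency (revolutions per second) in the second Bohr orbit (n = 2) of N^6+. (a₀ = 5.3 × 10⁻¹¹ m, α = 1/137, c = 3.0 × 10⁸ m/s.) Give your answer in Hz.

4.0 × 10¹⁶ Hz

r = n²a₀/Z = 3.0 × 10⁻¹¹ m, v = Zαc/n = 7.7 × 10⁶ m/s
f = v/(2πr) = 4.0 × 10¹⁶ Hz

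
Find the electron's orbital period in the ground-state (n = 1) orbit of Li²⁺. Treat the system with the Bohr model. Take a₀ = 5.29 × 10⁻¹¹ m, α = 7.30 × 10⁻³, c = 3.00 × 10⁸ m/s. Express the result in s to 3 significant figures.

1.69 × 10⁻¹⁷ s

r = n²a₀/Z = 1²·5.29 × 10⁻¹¹/3 = 1.76 × 10⁻¹¹ m
v = Zαc/n = 3·0.00730·3.00 × 10⁸/1 = 6.57 × 10⁶ m/s
T = 2πr/v = 1.69 × 10⁻¹⁷ s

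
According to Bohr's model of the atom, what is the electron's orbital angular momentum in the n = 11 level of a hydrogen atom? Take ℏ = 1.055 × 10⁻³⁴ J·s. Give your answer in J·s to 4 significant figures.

L_n = nℏ = 11 × 1.055 × 10⁻³⁴ = 1.160 × 10⁻³³ J·s

1.160 × 10⁻³³ J·s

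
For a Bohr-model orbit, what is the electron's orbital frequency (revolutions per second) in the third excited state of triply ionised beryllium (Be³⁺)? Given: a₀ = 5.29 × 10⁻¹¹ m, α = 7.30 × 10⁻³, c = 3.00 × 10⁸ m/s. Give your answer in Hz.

r = n²a₀/Z = 2.12 × 10⁻¹⁰ m, v = Zαc/n = 2.19 × 10⁶ m/s
f = v/(2πr) = 1.65 × 10¹⁵ Hz

1.65 × 10¹⁵ Hz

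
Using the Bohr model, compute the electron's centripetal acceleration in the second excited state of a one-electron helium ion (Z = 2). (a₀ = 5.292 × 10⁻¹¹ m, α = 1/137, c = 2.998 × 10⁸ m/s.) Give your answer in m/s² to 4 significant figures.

8.937 × 10²¹ m/s²

r = n²a₀/Z = 2.381 × 10⁻¹⁰ m, v = Zαc/n = 1.459 × 10⁶ m/s
a = v²/r = (1.459 × 10⁶)² / 2.381 × 10⁻¹⁰ = 8.937 × 10²¹ m/s²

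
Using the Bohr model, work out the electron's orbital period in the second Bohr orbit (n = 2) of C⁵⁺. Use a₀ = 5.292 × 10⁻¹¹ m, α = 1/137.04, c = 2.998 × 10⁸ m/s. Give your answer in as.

33.78 as

r = n²a₀/Z = 2²·5.292 × 10⁻¹¹/6 = 3.528 × 10⁻¹¹ m
v = Zαc/n = 6·0.007297·2.998 × 10⁸/2 = 6.563 × 10⁶ m/s
T = 2πr/v = 3.378 × 10⁻¹⁷ s = 33.78 as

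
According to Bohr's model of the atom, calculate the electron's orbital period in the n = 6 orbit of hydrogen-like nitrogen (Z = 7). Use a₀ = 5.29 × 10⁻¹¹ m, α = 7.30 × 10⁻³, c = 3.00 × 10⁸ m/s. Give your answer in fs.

r = n²a₀/Z = 6²·5.29 × 10⁻¹¹/7 = 2.72 × 10⁻¹⁰ m
v = Zαc/n = 7·0.00730·3.00 × 10⁸/6 = 2.56 × 10⁶ m/s
T = 2πr/v = 6.69 × 10⁻¹⁶ s = 0.669 fs

0.669 fs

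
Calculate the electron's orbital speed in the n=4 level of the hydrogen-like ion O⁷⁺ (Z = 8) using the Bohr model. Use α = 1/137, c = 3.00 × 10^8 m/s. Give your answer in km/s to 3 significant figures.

4380 km/s

v_n = Zαc/n = 8 × 0.00730 × 3.00 × 10^8 / 4
    = 4380 km/s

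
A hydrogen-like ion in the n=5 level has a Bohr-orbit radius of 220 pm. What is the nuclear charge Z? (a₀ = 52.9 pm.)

6

r_n = n²a₀/Z ⇒ Z = n²a₀/r = 5² × 52.9 / 220 ≈ 6.01
Z = 6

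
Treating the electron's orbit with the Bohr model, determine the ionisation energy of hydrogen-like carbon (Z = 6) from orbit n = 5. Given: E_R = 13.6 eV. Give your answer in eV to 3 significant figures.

E_n = −E_R·Z²/n² = −13.6 × 6²/5² eV = -19.6 eV
Ionisation energy = −E_n = 19.6 eV

19.6 eV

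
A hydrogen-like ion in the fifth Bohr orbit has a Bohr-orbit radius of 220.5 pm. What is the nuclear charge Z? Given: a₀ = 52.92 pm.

6

r_n = n²a₀/Z ⇒ Z = n²a₀/r = 5² × 52.92 / 220.5 ≈ 6.00
Z = 6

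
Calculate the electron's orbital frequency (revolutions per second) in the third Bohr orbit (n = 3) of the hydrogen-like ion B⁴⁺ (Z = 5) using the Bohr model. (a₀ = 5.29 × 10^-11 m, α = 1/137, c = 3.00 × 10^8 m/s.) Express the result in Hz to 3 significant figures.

r = n²a₀/Z = 9.52 × 10^-11 m, v = Zαc/n = 3.65 × 10^6 m/s
f = v/(2πr) = 6.10 × 10^15 Hz

6.10 × 10^15 Hz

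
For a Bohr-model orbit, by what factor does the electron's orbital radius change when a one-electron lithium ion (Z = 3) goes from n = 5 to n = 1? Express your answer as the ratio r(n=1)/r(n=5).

1/25

r ∝ Z^-1 · n^2; with Z fixed, r ∝ n^2.
r(n=1)/r(n=5) = (1/5)^2 = 1/25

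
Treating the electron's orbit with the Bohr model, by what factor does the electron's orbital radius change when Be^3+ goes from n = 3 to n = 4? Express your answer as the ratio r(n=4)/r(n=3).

r ∝ Z^-1 · n^2; with Z fixed, r ∝ n^2.
r(n=4)/r(n=3) = (4/3)^2 = 16/9

16/9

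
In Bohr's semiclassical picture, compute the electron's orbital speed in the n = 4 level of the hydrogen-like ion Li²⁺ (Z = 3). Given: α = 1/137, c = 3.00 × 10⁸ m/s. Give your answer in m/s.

1.64 × 10⁶ m/s

v_n = Zαc/n = 3 × 0.00730 × 3.00 × 10⁸ / 4
    = 1.64 × 10⁶ m/s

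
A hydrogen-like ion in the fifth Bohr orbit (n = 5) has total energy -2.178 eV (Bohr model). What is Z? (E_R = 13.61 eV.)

2

E_n = −E_R Z²/n² ⇒ Z² = −E_n n²/E_R = 2.178 × 5² / 13.61 ≈ 4.00
Z = 2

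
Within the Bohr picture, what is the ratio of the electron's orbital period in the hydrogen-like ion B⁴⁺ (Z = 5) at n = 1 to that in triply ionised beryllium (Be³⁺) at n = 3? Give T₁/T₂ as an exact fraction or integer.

T ∝ Z^-2 · n^3
T₁/T₂ = (5/4)^-2 · (1/3)^3 = 16/675

16/675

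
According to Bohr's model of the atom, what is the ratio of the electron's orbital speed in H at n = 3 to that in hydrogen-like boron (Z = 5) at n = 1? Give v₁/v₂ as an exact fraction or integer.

v ∝ Z^1 · n^-1
v₁/v₂ = (1/5)^1 · (3/1)^-1 = 1/15

1/15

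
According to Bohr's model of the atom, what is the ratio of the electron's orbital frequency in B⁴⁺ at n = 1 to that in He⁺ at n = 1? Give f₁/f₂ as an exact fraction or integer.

25/4

f ∝ Z^2 · n^-3
f₁/f₂ = (5/2)^2 · (1/1)^-3 = 25/4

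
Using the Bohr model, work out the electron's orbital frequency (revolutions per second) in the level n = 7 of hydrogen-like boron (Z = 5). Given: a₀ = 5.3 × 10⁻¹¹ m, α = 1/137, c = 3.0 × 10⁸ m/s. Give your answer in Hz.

4.8 × 10¹⁴ Hz

r = n²a₀/Z = 5.2 × 10⁻¹⁰ m, v = Zαc/n = 1.6 × 10⁶ m/s
f = v/(2πr) = 4.8 × 10¹⁴ Hz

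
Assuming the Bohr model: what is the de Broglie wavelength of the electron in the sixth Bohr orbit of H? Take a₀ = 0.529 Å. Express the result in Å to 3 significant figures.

19.9 Å

The Bohr quantisation condition is nλ = 2πr_n.
r_n = n²a₀/Z = 19.0 Å
λ = 2πr_n/n = 2π·19.0/6 = 19.9 Å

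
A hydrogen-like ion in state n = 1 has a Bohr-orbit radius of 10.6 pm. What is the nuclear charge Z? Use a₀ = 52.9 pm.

r_n = n²a₀/Z ⇒ Z = n²a₀/r = 1² × 52.9 / 10.6 ≈ 4.99
Z = 5

5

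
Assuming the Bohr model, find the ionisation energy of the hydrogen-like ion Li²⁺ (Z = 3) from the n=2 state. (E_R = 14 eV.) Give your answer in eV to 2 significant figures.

E_n = −E_R·Z²/n² = −14 × 3²/2² eV = -32 eV
Ionisation energy = −E_n = 32 eV

32 eV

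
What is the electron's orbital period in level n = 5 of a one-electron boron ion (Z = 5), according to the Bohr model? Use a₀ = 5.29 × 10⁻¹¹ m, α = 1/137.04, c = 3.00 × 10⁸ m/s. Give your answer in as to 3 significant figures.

r = n²a₀/Z = 5²·5.29 × 10⁻¹¹/5 = 2.64 × 10⁻¹⁰ m
v = Zαc/n = 5·0.00730·3.00 × 10⁸/5 = 2.19 × 10⁶ m/s
T = 2πr/v = 7.59 × 10⁻¹⁶ s = 759 as

759 as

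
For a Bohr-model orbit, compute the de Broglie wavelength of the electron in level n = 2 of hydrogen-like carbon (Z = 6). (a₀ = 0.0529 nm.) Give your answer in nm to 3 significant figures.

The Bohr quantisation condition is nλ = 2πr_n.
r_n = n²a₀/Z = 0.0353 nm
λ = 2πr_n/n = 2π·0.0353/2 = 0.111 nm

0.111 nm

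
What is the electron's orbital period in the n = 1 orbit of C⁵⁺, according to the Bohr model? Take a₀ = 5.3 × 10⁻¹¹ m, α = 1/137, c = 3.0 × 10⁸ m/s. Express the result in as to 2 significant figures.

r = n²a₀/Z = 1²·5.3 × 10⁻¹¹/6 = 8.8 × 10⁻¹² m
v = Zαc/n = 6·0.0073·3.0 × 10⁸/1 = 1.3 × 10⁷ m/s
T = 2πr/v = 4.2 × 10⁻¹⁸ s = 4.2 as

4.2 as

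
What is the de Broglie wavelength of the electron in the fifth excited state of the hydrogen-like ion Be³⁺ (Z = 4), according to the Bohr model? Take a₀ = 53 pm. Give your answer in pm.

500 pm

The Bohr quantisation condition is nλ = 2πr_n.
r_n = n²a₀/Z = 480 pm
λ = 2πr_n/n = 2π·480/6 = 500 pm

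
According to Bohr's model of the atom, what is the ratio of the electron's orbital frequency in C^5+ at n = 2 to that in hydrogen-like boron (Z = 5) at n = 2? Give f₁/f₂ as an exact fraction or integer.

36/25

f ∝ Z^2 · n^-3
f₁/f₂ = (6/5)^2 · (2/2)^-3 = 36/25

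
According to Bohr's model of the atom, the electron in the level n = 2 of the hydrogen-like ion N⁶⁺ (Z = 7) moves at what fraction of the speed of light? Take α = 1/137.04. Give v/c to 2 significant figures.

0.026

v_n = Zαc/n, so v/c = Zα/n = 7 × 0.0073 / 2 = 0.026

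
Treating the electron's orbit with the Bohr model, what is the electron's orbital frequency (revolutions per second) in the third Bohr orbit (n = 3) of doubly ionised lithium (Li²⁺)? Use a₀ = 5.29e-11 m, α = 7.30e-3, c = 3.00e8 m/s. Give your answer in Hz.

2.20e15 Hz

r = n²a₀/Z = 1.59e-10 m, v = Zαc/n = 2.19e6 m/s
f = v/(2πr) = 2.20e15 Hz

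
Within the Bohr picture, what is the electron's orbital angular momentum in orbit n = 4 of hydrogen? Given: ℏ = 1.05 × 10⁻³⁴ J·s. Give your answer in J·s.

4.20 × 10⁻³⁴ J·s

L_n = nℏ = 4 × 1.05 × 10⁻³⁴ = 4.20 × 10⁻³⁴ J·s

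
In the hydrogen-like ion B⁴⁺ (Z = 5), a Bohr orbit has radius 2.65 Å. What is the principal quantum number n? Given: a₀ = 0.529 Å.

5

r_n = n²a₀/Z ⇒ n² = rZ/a₀ = 2.65 × 5 / 0.529 ≈ 25.05
n = 5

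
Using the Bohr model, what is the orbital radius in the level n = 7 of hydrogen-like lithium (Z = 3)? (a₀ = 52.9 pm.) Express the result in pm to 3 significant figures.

r_n = n²a₀/Z = 7² × 52.9 / 3
    = 49 × 52.9 / 3 = 864 pm

864 pm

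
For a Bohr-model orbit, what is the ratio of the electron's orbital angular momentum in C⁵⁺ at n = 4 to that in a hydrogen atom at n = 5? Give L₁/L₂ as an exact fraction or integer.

L = nℏ is independent of Z.
L₁/L₂ = n₁/n₂ = 4/5 = 4/5

4/5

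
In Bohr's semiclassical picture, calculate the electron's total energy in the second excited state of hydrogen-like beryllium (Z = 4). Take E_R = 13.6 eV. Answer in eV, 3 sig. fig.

-24.2 eV

E_n = −E_R·Z²/n² = −13.6 × 4²/3² = -24.2 eV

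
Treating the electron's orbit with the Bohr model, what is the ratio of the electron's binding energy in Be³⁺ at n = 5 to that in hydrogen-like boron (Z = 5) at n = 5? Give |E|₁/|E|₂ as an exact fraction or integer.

|E| ∝ Z^2 · n^-2
|E|₁/|E|₂ = (4/5)^2 · (5/5)^-2 = 16/25

16/25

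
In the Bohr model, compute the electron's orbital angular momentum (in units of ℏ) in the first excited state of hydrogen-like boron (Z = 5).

2

L_n = nℏ, so L/ℏ = n = 2.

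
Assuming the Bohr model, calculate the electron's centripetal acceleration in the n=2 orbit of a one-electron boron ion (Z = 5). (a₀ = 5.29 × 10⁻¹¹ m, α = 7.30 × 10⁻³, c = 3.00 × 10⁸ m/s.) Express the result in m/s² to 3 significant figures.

7.08 × 10²³ m/s²

r = n²a₀/Z = 4.23 × 10⁻¹¹ m, v = Zαc/n = 5.47 × 10⁶ m/s
a = v²/r = (5.47 × 10⁶)² / 4.23 × 10⁻¹¹ = 7.08 × 10²³ m/s²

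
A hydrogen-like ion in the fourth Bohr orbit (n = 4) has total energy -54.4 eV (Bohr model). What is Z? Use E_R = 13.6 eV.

E_n = −E_R Z²/n² ⇒ Z² = −E_n n²/E_R = 54.4 × 4² / 13.6 ≈ 64.00
Z = 8

8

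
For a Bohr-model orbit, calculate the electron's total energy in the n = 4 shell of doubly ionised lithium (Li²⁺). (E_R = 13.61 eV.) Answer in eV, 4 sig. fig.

-7.656 eV

E_n = −E_R·Z²/n² = −13.61 × 3²/4² = -7.656 eV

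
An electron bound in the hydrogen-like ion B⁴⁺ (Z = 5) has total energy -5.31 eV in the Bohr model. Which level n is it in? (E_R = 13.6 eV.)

E_n = −E_R Z²/n² ⇒ n² = E_R Z²/(−E_n) = 13.6 × 5² / 5.31 ≈ 64.03
n = 8

8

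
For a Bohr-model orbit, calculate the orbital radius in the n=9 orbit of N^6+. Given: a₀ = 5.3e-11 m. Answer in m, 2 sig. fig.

6.1e-10 m

r_n = n²a₀/Z = 9² × 5.3e-11 / 7
    = 81 × 5.3e-11 / 7 = 6.1e-10 m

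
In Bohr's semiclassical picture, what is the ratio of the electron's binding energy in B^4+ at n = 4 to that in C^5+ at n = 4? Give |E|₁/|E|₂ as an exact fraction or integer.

|E| ∝ Z^2 · n^-2
|E|₁/|E|₂ = (5/6)^2 · (4/4)^-2 = 25/36

25/36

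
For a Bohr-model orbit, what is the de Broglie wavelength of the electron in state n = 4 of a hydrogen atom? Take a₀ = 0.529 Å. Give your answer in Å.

13.3 Å

The Bohr quantisation condition is nλ = 2πr_n.
r_n = n²a₀/Z = 8.46 Å
λ = 2πr_n/n = 2π·8.46/4 = 13.3 Å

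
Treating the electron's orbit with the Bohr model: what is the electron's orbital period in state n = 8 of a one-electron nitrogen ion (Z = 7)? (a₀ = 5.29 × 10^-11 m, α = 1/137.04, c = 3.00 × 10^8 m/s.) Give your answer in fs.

1.59 fs

r = n²a₀/Z = 8²·5.29 × 10^-11/7 = 4.84 × 10^-10 m
v = Zαc/n = 7·0.00730·3.00 × 10^8/8 = 1.92 × 10^6 m/s
T = 2πr/v = 1.59 × 10^-15 s = 1.59 fs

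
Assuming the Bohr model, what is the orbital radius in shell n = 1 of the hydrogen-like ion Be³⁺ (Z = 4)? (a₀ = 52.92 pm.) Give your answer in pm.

13.23 pm

r_n = n²a₀/Z = 1² × 52.92 / 4
    = 1 × 52.92 / 4 = 13.23 pm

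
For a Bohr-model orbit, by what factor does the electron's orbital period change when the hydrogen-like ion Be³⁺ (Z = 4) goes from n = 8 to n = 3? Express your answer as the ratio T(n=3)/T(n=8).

T ∝ Z^-2 · n^3; with Z fixed, T ∝ n^3.
T(n=3)/T(n=8) = (3/8)^3 = 27/512

27/512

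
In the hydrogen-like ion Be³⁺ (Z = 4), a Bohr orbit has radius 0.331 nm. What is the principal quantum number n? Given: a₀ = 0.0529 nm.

r_n = n²a₀/Z ⇒ n² = rZ/a₀ = 0.331 × 4 / 0.0529 ≈ 25.03
n = 5

5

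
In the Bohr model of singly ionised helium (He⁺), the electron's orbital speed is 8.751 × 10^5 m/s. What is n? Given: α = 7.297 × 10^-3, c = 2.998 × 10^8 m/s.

5

v_n = Zαc/n ⇒ n = Zαc/v = 2 × 0.007297 × 2.998 × 10^8 / 8.751 × 10^5 ≈ 5.00
n = 5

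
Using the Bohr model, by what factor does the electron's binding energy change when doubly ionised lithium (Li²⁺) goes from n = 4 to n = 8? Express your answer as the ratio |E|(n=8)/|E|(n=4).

1/4

|E| ∝ Z^2 · n^-2; with Z fixed, |E| ∝ n^-2.
|E|(n=8)/|E|(n=4) = (8/4)^-2 = 1/4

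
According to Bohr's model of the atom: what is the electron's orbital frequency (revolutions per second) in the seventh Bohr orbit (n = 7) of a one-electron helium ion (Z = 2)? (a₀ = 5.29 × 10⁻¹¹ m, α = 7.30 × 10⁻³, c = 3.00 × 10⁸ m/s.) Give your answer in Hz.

r = n²a₀/Z = 1.30 × 10⁻⁹ m, v = Zαc/n = 6.26 × 10⁵ m/s
f = v/(2πr) = 7.68 × 10¹³ Hz

7.68 × 10¹³ Hz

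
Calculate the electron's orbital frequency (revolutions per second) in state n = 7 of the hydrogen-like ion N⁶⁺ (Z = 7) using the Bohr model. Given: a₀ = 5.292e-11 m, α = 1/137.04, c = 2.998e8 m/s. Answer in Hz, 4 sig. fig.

r = n²a₀/Z = 3.704e-10 m, v = Zαc/n = 2.188e6 m/s
f = v/(2πr) = 9.399e14 Hz

9.399e14 Hz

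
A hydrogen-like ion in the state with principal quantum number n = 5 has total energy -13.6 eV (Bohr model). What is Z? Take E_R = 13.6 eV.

5

E_n = −E_R Z²/n² ⇒ Z² = −E_n n²/E_R = 13.6 × 5² / 13.6 ≈ 25.00
Z = 5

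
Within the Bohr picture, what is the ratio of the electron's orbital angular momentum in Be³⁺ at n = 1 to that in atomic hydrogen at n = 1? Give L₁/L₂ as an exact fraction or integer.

L = nℏ is independent of Z.
L₁/L₂ = n₁/n₂ = 1/1 = 1

1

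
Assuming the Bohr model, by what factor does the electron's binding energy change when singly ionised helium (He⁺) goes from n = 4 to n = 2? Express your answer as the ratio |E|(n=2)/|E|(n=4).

4

|E| ∝ Z^2 · n^-2; with Z fixed, |E| ∝ n^-2.
|E|(n=2)/|E|(n=4) = (2/4)^-2 = 4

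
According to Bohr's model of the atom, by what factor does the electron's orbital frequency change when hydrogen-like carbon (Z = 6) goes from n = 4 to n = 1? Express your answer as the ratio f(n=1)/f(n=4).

64

f ∝ Z^2 · n^-3; with Z fixed, f ∝ n^-3.
f(n=1)/f(n=4) = (1/4)^-3 = 64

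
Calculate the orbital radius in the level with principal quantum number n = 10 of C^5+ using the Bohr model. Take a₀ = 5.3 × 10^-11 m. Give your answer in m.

r_n = n²a₀/Z = 10² × 5.3 × 10^-11 / 6
    = 100 × 5.3 × 10^-11 / 6 = 8.8 × 10^-10 m

8.8 × 10^-10 m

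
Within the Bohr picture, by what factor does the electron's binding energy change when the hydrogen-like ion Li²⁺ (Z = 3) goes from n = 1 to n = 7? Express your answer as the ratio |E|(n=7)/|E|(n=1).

1/49

|E| ∝ Z^2 · n^-2; with Z fixed, |E| ∝ n^-2.
|E|(n=7)/|E|(n=1) = (7/1)^-2 = 1/49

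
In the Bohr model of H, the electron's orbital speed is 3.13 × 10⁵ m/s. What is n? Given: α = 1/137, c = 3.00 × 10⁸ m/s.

7

v_n = Zαc/n ⇒ n = Zαc/v = 1 × 0.00730 × 3.00 × 10⁸ / 3.13 × 10⁵ ≈ 7.00
n = 7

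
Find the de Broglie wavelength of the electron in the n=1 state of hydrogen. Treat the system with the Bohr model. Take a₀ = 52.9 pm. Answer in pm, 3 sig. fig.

The Bohr quantisation condition is nλ = 2πr_n.
r_n = n²a₀/Z = 52.9 pm
λ = 2πr_n/n = 2π·52.9/1 = 332 pm

332 pm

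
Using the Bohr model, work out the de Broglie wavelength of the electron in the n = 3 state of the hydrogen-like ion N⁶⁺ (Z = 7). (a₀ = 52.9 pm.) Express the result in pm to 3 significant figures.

142 pm

The Bohr quantisation condition is nλ = 2πr_n.
r_n = n²a₀/Z = 68.0 pm
λ = 2πr_n/n = 2π·68.0/3 = 142 pm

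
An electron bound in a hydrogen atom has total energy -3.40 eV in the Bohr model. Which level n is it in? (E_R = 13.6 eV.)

E_n = −E_R Z²/n² ⇒ n² = E_R Z²/(−E_n) = 13.6 × 1² / 3.40 ≈ 4.00
n = 2

2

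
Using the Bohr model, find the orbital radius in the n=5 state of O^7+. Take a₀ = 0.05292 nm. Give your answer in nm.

0.1654 nm

r_n = n²a₀/Z = 5² × 0.05292 / 8
    = 25 × 0.05292 / 8 = 0.1654 nm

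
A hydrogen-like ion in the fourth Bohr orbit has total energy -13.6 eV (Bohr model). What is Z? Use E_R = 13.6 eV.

E_n = −E_R Z²/n² ⇒ Z² = −E_n n²/E_R = 13.6 × 4² / 13.6 ≈ 16.00
Z = 4

4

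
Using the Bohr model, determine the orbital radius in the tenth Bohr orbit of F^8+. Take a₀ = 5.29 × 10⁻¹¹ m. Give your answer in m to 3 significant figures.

5.88 × 10⁻¹⁰ m

r_n = n²a₀/Z = 10² × 5.29 × 10⁻¹¹ / 9
    = 100 × 5.29 × 10⁻¹¹ / 9 = 5.88 × 10⁻¹⁰ m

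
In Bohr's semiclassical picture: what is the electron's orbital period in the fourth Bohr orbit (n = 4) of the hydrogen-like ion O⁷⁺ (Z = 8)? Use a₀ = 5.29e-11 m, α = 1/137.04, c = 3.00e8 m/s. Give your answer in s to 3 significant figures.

r = n²a₀/Z = 4²·5.29e-11/8 = 1.06e-10 m
v = Zαc/n = 8·0.00730·3.00e8/4 = 4.38e6 m/s
T = 2πr/v = 1.52e-16 s

1.52e-16 s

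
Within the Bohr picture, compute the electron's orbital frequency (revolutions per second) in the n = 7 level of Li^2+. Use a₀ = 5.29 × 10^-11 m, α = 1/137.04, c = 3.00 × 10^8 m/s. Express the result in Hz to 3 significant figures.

1.73 × 10^14 Hz

r = n²a₀/Z = 8.64 × 10^-10 m, v = Zαc/n = 9.38 × 10^5 m/s
f = v/(2πr) = 1.73 × 10^14 Hz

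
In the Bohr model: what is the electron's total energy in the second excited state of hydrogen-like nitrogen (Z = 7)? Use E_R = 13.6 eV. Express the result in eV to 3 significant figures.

-74.0 eV

E_n = −E_R·Z²/n² = −13.6 × 7²/3² = -74.0 eV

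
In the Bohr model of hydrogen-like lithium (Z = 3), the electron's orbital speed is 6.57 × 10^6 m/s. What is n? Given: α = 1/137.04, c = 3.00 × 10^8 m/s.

1

v_n = Zαc/n ⇒ n = Zαc/v = 3 × 0.00730 × 3.00 × 10^8 / 6.57 × 10^6 ≈ 1.00
n = 1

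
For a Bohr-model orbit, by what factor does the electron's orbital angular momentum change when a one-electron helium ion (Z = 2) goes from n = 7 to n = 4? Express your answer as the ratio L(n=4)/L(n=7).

4/7

L = nℏ depends only on n, so L ∝ n.
L(n=4)/L(n=7) = (4/7)^1 = 4/7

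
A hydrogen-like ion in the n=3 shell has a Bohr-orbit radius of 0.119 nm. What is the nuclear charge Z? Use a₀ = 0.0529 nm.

r_n = n²a₀/Z ⇒ Z = n²a₀/r = 3² × 0.0529 / 0.119 ≈ 4.00
Z = 4

4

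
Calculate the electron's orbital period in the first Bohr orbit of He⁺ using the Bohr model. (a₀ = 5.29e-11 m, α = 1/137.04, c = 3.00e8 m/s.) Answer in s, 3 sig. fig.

3.80e-17 s

r = n²a₀/Z = 1²·5.29e-11/2 = 2.65e-11 m
v = Zαc/n = 2·0.00730·3.00e8/1 = 4.38e6 m/s
T = 2πr/v = 3.80e-17 s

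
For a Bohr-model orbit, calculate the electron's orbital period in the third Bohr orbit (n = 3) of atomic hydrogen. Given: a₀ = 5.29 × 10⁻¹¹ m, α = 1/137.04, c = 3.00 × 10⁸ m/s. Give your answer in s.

r = n²a₀/Z = 3²·5.29 × 10⁻¹¹/1 = 4.76 × 10⁻¹⁰ m
v = Zαc/n = 1·0.00730·3.00 × 10⁸/3 = 7.30 × 10⁵ m/s
T = 2πr/v = 4.10 × 10⁻¹⁵ s

4.10 × 10⁻¹⁵ s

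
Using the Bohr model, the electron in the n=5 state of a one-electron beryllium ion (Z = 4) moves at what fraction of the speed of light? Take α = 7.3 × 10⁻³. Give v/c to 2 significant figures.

0.0058

v_n = Zαc/n, so v/c = Zα/n = 4 × 0.0073 / 5 = 0.0058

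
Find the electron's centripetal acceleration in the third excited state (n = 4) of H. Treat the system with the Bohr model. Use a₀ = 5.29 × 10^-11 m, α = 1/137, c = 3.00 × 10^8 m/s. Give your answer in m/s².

r = n²a₀/Z = 8.46 × 10^-10 m, v = Zαc/n = 5.47 × 10^5 m/s
a = v²/r = (5.47 × 10^5)² / 8.46 × 10^-10 = 3.54 × 10^20 m/s²

3.54 × 10^20 m/s²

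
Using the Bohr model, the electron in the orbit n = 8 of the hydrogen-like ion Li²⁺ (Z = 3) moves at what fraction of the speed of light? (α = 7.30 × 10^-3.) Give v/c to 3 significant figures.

v_n = Zαc/n, so v/c = Zα/n = 3 × 0.00730 / 8 = 0.00274

0.00274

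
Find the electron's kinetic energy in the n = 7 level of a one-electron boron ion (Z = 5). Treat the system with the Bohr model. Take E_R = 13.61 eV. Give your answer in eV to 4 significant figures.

For a Coulomb orbit the virial theorem gives K = −E_n.
E_n = −E_R·Z²/n², so K = E_R·Z²/n² = 13.61 × 5²/7² = 6.944 eV

6.944 eV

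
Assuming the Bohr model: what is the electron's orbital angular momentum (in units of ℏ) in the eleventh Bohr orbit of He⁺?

11

L_n = nℏ, so L/ℏ = n = 11.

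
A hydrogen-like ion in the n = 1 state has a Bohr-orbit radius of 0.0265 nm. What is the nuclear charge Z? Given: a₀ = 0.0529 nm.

r_n = n²a₀/Z ⇒ Z = n²a₀/r = 1² × 0.0529 / 0.0265 ≈ 2.00
Z = 2

2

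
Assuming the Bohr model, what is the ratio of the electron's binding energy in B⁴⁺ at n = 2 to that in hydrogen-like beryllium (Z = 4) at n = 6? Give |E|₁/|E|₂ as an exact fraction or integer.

225/16

|E| ∝ Z^2 · n^-2
|E|₁/|E|₂ = (5/4)^2 · (2/6)^-2 = 225/16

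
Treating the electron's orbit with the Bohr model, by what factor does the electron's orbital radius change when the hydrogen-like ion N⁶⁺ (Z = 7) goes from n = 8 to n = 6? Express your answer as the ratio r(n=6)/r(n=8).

r ∝ Z^-1 · n^2; with Z fixed, r ∝ n^2.
r(n=6)/r(n=8) = (6/8)^2 = 9/16

9/16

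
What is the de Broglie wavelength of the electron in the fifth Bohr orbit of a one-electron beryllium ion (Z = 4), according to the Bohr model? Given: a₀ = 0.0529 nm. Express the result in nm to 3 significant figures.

0.415 nm

The Bohr quantisation condition is nλ = 2πr_n.
r_n = n²a₀/Z = 0.331 nm
λ = 2πr_n/n = 2π·0.331/5 = 0.415 nm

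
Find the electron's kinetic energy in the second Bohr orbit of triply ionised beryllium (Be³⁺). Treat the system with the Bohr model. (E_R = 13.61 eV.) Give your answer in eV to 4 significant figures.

54.44 eV

For a Coulomb orbit the virial theorem gives K = −E_n.
E_n = −E_R·Z²/n², so K = E_R·Z²/n² = 13.61 × 4²/2² = 54.44 eV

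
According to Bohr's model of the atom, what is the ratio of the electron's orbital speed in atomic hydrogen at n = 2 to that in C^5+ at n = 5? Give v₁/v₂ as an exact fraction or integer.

v ∝ Z^1 · n^-1
v₁/v₂ = (1/6)^1 · (2/5)^-1 = 5/12

5/12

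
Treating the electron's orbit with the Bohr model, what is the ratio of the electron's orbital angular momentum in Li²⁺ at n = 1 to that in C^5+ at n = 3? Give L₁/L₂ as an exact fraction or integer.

L = nℏ is independent of Z.
L₁/L₂ = n₁/n₂ = 1/3 = 1/3

1/3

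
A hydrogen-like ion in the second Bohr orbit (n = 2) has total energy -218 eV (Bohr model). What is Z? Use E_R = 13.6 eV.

E_n = −E_R Z²/n² ⇒ Z² = −E_n n²/E_R = 218 × 2² / 13.6 ≈ 64.12
Z = 8

8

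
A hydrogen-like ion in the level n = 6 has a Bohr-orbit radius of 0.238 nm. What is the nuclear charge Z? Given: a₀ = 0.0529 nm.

8

r_n = n²a₀/Z ⇒ Z = n²a₀/r = 6² × 0.0529 / 0.238 ≈ 8.00
Z = 8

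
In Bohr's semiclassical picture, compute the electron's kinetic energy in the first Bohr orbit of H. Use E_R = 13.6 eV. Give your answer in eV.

For a Coulomb orbit the virial theorem gives K = −E_n.
E_n = −E_R·Z²/n², so K = E_R·Z²/n² = 13.6 × 1²/1² = 13.6 eV

13.6 eV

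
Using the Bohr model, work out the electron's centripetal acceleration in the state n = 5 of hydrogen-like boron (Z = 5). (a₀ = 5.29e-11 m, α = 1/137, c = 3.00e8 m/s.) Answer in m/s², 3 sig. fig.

1.81e22 m/s²

r = n²a₀/Z = 2.64e-10 m, v = Zαc/n = 2.19e6 m/s
a = v²/r = (2.19e6)² / 2.64e-10 = 1.81e22 m/s²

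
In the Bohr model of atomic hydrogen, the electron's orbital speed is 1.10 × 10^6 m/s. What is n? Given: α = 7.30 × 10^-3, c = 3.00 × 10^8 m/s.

2

v_n = Zαc/n ⇒ n = Zαc/v = 1 × 0.00730 × 3.00 × 10^8 / 1.10 × 10^6 ≈ 1.99
n = 2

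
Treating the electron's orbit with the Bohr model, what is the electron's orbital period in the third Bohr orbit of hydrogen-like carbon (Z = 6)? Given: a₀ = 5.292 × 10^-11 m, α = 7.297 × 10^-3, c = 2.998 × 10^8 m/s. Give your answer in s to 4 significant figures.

1.140 × 10^-16 s

r = n²a₀/Z = 3²·5.292 × 10^-11/6 = 7.938 × 10^-11 m
v = Zαc/n = 6·0.007297·2.998 × 10^8/3 = 4.375 × 10^6 m/s
T = 2πr/v = 1.140 × 10^-16 s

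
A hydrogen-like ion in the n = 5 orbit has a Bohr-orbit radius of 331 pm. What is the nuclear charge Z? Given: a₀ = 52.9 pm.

r_n = n²a₀/Z ⇒ Z = n²a₀/r = 5² × 52.9 / 331 ≈ 4.00
Z = 4

4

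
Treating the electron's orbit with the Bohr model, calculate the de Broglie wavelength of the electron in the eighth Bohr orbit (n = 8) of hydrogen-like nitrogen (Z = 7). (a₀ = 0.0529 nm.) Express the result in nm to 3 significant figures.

0.380 nm

The Bohr quantisation condition is nλ = 2πr_n.
r_n = n²a₀/Z = 0.484 nm
λ = 2πr_n/n = 2π·0.484/8 = 0.380 nm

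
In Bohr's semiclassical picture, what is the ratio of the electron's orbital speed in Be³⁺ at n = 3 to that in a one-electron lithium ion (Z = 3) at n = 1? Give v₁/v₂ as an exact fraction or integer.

4/9

v ∝ Z^1 · n^-1
v₁/v₂ = (4/3)^1 · (3/1)^-1 = 4/9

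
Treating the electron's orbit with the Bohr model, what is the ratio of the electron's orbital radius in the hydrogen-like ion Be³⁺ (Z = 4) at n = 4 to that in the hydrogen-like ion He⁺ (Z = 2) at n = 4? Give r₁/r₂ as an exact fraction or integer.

1/2

r ∝ Z^-1 · n^2
r₁/r₂ = (4/2)^-1 · (4/4)^2 = 1/2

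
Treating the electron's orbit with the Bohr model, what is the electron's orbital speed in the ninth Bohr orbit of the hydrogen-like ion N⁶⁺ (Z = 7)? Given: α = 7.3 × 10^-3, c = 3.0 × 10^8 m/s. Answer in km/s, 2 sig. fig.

v_n = Zαc/n = 7 × 0.0073 × 3.0 × 10^8 / 9
    = 1700 km/s

1700 km/s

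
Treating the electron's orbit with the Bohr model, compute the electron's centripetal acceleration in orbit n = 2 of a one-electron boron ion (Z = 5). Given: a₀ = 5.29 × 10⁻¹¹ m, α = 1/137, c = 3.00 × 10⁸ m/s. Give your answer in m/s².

r = n²a₀/Z = 4.23 × 10⁻¹¹ m, v = Zαc/n = 5.47 × 10⁶ m/s
a = v²/r = (5.47 × 10⁶)² / 4.23 × 10⁻¹¹ = 7.08 × 10²³ m/s²

7.08 × 10²³ m/s²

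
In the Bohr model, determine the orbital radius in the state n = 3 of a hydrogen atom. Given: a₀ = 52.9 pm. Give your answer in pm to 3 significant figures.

r_n = n²a₀/Z = 3² × 52.9 / 1
    = 9 × 52.9 / 1 = 476 pm

476 pm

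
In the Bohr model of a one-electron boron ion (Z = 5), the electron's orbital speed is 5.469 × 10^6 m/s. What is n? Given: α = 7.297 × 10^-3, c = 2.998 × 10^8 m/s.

2

v_n = Zαc/n ⇒ n = Zαc/v = 5 × 0.007297 × 2.998 × 10^8 / 5.469 × 10^6 ≈ 2.00
n = 2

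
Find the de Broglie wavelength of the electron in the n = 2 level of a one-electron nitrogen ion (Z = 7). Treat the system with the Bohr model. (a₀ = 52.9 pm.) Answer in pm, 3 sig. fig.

The Bohr quantisation condition is nλ = 2πr_n.
r_n = n²a₀/Z = 30.2 pm
λ = 2πr_n/n = 2π·30.2/2 = 95.0 pm

95.0 pm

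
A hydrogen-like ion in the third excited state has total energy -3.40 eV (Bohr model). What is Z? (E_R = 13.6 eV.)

E_n = −E_R Z²/n² ⇒ Z² = −E_n n²/E_R = 3.40 × 4² / 13.6 ≈ 4.00
Z = 2

2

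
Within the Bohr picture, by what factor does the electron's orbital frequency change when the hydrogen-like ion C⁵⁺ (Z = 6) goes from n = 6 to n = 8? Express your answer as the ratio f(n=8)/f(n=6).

27/64

f ∝ Z^2 · n^-3; with Z fixed, f ∝ n^-3.
f(n=8)/f(n=6) = (8/6)^-3 = 27/64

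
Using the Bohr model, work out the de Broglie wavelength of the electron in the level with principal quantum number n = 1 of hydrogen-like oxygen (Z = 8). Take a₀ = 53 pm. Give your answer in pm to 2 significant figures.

42 pm

The Bohr quantisation condition is nλ = 2πr_n.
r_n = n²a₀/Z = 6.6 pm
λ = 2πr_n/n = 2π·6.6/1 = 42 pm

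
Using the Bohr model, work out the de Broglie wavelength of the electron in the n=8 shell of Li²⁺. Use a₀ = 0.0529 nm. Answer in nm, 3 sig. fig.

0.886 nm

The Bohr quantisation condition is nλ = 2πr_n.
r_n = n²a₀/Z = 1.13 nm
λ = 2πr_n/n = 2π·1.13/8 = 0.886 nm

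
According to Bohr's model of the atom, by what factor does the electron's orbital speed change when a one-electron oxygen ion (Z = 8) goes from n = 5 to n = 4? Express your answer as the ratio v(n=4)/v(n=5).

v ∝ Z^1 · n^-1; with Z fixed, v ∝ n^-1.
v(n=4)/v(n=5) = (4/5)^-1 = 5/4

5/4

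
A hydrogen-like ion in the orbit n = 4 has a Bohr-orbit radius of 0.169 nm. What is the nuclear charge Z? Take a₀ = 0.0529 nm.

r_n = n²a₀/Z ⇒ Z = n²a₀/r = 4² × 0.0529 / 0.169 ≈ 5.01
Z = 5

5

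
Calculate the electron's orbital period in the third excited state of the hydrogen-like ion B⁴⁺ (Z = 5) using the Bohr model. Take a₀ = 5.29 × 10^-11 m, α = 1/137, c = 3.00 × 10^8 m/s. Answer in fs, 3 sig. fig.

r = n²a₀/Z = 4²·5.29 × 10^-11/5 = 1.69 × 10^-10 m
v = Zαc/n = 5·0.00730·3.00 × 10^8/4 = 2.74 × 10^6 m/s
T = 2πr/v = 3.89 × 10^-16 s = 0.389 fs

0.389 fs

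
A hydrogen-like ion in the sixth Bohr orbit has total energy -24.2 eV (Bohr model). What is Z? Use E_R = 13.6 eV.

E_n = −E_R Z²/n² ⇒ Z² = −E_n n²/E_R = 24.2 × 6² / 13.6 ≈ 64.06
Z = 8

8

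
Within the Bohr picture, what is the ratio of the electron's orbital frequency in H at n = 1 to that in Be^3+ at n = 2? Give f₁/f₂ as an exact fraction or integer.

1/2

f ∝ Z^2 · n^-3
f₁/f₂ = (1/4)^2 · (1/2)^-3 = 1/2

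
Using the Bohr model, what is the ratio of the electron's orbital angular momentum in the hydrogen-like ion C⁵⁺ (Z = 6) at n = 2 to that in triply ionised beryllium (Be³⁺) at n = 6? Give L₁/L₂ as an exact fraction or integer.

L = nℏ is independent of Z.
L₁/L₂ = n₁/n₂ = 2/6 = 1/3

1/3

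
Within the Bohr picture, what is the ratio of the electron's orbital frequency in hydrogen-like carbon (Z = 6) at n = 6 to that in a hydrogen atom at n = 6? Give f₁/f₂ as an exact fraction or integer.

36

f ∝ Z^2 · n^-3
f₁/f₂ = (6/1)^2 · (6/6)^-3 = 36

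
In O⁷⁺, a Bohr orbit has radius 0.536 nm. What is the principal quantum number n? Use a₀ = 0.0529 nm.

r_n = n²a₀/Z ⇒ n² = rZ/a₀ = 0.536 × 8 / 0.0529 ≈ 81.06
n = 9

9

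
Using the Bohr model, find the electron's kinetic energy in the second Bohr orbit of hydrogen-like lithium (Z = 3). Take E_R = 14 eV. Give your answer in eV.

For a Coulomb orbit the virial theorem gives K = −E_n.
E_n = −E_R·Z²/n², so K = E_R·Z²/n² = 14 × 3²/2² = 32 eV

32 eV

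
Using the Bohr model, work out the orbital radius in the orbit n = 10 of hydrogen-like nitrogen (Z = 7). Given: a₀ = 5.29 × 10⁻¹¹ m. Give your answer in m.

7.56 × 10⁻¹⁰ m

r_n = n²a₀/Z = 10² × 5.29 × 10⁻¹¹ / 7
    = 100 × 5.29 × 10⁻¹¹ / 7 = 7.56 × 10⁻¹⁰ m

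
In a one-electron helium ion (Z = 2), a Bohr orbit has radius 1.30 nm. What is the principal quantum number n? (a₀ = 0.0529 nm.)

7

r_n = n²a₀/Z ⇒ n² = rZ/a₀ = 1.30 × 2 / 0.0529 ≈ 49.15
n = 7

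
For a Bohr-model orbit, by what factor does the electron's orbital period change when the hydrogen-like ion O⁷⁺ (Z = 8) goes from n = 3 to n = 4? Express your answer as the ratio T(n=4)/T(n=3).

T ∝ Z^-2 · n^3; with Z fixed, T ∝ n^3.
T(n=4)/T(n=3) = (4/3)^3 = 64/27

64/27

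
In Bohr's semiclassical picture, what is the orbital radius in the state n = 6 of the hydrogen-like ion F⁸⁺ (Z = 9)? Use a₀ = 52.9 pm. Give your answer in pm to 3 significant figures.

r_n = n²a₀/Z = 6² × 52.9 / 9
    = 36 × 52.9 / 9 = 212 pm

212 pm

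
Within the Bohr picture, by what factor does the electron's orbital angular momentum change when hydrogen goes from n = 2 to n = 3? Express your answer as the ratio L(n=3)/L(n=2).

3/2

L = nℏ depends only on n, so L ∝ n.
L(n=3)/L(n=2) = (3/2)^1 = 3/2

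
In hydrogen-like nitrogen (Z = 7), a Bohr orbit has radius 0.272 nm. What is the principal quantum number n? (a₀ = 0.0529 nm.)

r_n = n²a₀/Z ⇒ n² = rZ/a₀ = 0.272 × 7 / 0.0529 ≈ 35.99
n = 6

6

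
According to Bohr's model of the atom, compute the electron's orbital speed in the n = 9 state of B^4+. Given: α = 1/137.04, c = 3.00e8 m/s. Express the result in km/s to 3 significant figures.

v_n = Zαc/n = 5 × 0.00730 × 3.00e8 / 9
    = 1220 km/s

1220 km/s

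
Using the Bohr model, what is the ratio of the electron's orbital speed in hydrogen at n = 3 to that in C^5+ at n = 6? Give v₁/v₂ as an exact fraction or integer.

v ∝ Z^1 · n^-1
v₁/v₂ = (1/6)^1 · (3/6)^-1 = 1/3

1/3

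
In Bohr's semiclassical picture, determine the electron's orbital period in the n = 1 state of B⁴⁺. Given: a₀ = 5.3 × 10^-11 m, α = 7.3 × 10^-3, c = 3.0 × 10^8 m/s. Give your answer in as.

r = n²a₀/Z = 1²·5.3 × 10^-11/5 = 1.1 × 10^-11 m
v = Zαc/n = 5·0.0073·3.0 × 10^8/1 = 1.1 × 10^7 m/s
T = 2πr/v = 6.1 × 10^-18 s = 6.1 as

6.1 as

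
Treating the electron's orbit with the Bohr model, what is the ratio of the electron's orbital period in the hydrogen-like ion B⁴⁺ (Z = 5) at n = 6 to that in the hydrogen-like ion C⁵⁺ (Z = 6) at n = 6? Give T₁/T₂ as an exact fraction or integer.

T ∝ Z^-2 · n^3
T₁/T₂ = (5/6)^-2 · (6/6)^3 = 36/25

36/25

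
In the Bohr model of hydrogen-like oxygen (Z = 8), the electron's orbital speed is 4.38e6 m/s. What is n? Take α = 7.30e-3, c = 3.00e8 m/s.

v_n = Zαc/n ⇒ n = Zαc/v = 8 × 0.00730 × 3.00e8 / 4.38e6 ≈ 4.00
n = 4

4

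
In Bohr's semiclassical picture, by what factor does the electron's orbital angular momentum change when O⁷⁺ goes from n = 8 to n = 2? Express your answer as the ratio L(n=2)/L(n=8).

1/4

L = nℏ depends only on n, so L ∝ n.
L(n=2)/L(n=8) = (2/8)^1 = 1/4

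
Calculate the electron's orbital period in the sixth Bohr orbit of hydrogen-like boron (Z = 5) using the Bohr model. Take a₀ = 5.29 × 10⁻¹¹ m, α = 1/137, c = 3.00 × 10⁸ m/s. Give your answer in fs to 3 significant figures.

r = n²a₀/Z = 6²·5.29 × 10⁻¹¹/5 = 3.81 × 10⁻¹⁰ m
v = Zαc/n = 5·0.00730·3.00 × 10⁸/6 = 1.82 × 10⁶ m/s
T = 2πr/v = 1.31 × 10⁻¹⁵ s = 1.31 fs

1.31 fs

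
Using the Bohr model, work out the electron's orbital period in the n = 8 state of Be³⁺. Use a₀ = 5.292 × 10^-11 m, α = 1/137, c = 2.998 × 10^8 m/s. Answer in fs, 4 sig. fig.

4.862 fs

r = n²a₀/Z = 8²·5.292 × 10^-11/4 = 8.467 × 10^-10 m
v = Zαc/n = 4·0.007299·2.998 × 10^8/8 = 1.094 × 10^6 m/s
T = 2πr/v = 4.862 × 10^-15 s = 4.862 fs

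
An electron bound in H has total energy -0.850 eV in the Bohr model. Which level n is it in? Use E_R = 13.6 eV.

E_n = −E_R Z²/n² ⇒ n² = E_R Z²/(−E_n) = 13.6 × 1² / 0.850 ≈ 16.00
n = 4

4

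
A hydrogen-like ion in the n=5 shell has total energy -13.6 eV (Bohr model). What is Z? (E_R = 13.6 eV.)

5

E_n = −E_R Z²/n² ⇒ Z² = −E_n n²/E_R = 13.6 × 5² / 13.6 ≈ 25.00
Z = 5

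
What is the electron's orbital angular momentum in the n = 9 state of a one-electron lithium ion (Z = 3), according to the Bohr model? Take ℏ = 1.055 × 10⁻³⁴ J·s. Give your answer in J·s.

L_n = nℏ = 9 × 1.055 × 10⁻³⁴ = 9.495 × 10⁻³⁴ J·s

9.495 × 10⁻³⁴ J·s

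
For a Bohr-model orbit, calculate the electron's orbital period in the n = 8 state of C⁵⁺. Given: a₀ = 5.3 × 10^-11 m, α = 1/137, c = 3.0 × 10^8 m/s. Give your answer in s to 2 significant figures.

2.2 × 10^-15 s

r = n²a₀/Z = 8²·5.3 × 10^-11/6 = 5.7 × 10^-10 m
v = Zαc/n = 6·0.0073·3.0 × 10^8/8 = 1.6 × 10^6 m/s
T = 2πr/v = 2.2 × 10^-15 s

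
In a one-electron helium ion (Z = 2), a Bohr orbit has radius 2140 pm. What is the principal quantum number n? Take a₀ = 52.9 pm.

r_n = n²a₀/Z ⇒ n² = rZ/a₀ = 2140 × 2 / 52.9 ≈ 80.91
n = 9

9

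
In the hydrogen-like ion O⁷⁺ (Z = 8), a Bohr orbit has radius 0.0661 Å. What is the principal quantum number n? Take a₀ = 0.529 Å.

r_n = n²a₀/Z ⇒ n² = rZ/a₀ = 0.0661 × 8 / 0.529 ≈ 1.00
n = 1

1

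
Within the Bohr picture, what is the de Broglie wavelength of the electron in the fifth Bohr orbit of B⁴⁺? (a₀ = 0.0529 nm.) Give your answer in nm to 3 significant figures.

The Bohr quantisation condition is nλ = 2πr_n.
r_n = n²a₀/Z = 0.265 nm
λ = 2πr_n/n = 2π·0.265/5 = 0.332 nm

0.332 nm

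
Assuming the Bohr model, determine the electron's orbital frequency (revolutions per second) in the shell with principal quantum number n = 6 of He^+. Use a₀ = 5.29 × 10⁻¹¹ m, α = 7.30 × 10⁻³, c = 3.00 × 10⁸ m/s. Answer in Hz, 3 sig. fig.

r = n²a₀/Z = 9.52 × 10⁻¹⁰ m, v = Zαc/n = 7.30 × 10⁵ m/s
f = v/(2πr) = 1.22 × 10¹⁴ Hz

1.22 × 10¹⁴ Hz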